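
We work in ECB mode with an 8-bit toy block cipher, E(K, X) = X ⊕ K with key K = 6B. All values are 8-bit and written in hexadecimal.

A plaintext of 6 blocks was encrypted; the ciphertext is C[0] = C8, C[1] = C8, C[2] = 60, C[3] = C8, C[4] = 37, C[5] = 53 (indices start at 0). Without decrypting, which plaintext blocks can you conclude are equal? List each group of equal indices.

ECB encrypts each block independently with the same key, so equal ciphertext blocks imply equal plaintext blocks.
C[0] = C[1] = C[3] = C8, so P[0] = P[1] = P[3].

P[0] = P[1] = P[3]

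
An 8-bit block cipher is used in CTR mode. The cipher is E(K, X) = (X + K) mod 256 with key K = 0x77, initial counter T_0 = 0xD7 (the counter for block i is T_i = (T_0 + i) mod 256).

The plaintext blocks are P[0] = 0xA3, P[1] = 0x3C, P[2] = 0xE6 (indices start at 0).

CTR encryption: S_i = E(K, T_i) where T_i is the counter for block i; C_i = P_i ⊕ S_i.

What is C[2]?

C[0]: T = 0xD7, S = E(K, T) = 0x4E; 0xA3 ⊕ 0x4E = 0xED.
C[1]: T = 0xD8, S = E(K, T) = 0x4F; 0x3C ⊕ 0x4F = 0x73.
C[2]: T = 0xD9, S = E(K, T) = 0x50; 0xE6 ⊕ 0x50 = 0xB6.

C[2] = 0xB6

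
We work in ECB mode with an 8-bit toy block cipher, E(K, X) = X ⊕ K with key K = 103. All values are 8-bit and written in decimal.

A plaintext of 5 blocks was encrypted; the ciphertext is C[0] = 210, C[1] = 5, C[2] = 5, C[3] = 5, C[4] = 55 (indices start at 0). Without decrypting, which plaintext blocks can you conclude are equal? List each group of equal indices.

P[1] = P[2] = P[3]

ECB encrypts each block independently with the same key, so equal ciphertext blocks imply equal plaintext blocks.
C[1] = C[2] = C[3] = 5, so P[1] = P[2] = P[3].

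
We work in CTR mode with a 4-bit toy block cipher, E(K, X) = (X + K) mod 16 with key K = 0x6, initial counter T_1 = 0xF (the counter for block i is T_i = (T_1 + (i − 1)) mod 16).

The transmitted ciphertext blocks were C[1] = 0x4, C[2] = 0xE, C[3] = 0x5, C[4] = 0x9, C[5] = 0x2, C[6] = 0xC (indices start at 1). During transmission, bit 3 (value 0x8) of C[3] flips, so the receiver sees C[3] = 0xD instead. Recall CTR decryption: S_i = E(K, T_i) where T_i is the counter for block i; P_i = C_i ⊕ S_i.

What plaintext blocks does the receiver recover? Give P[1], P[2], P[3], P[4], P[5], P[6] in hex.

P[1] = 0x1, P[2] = 0x8, P[3] = 0xA, P[4] = 0x1, P[5] = 0xB, P[6] = 0x6

Only C[3] changed, to 0xD. In CTR, a change in C_i flips the same bit in P_i only; the keystream is unaffected. Decrypting the received ciphertext:
P[1]: T = 0xF, S = E(K, T) = 0x5; 0x4 ⊕ 0x5 = 0x1.
P[2]: T = 0x0, S = E(K, T) = 0x6; 0xE ⊕ 0x6 = 0x8.
P[3]: T = 0x1, S = E(K, T) = 0x7; 0xD ⊕ 0x7 = 0xA.
P[4]: T = 0x2, S = E(K, T) = 0x8; 0x9 ⊕ 0x8 = 0x1.
P[5]: T = 0x3, S = E(K, T) = 0x9; 0x2 ⊕ 0x9 = 0xB.
P[6]: T = 0x4, S = E(K, T) = 0xA; 0xC ⊕ 0xA = 0x6.
Blocks that differ from the original plaintext: P[3].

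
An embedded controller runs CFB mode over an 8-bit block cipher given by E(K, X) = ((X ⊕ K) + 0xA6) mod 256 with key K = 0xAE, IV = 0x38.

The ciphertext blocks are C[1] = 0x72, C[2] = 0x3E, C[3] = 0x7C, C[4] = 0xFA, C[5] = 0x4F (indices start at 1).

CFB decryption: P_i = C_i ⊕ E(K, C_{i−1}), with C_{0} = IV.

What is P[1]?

P[1]: E(K, 0x38) = 0x3C; 0x72 ⊕ 0x3C = 0x4E.

P[1] = 0x4E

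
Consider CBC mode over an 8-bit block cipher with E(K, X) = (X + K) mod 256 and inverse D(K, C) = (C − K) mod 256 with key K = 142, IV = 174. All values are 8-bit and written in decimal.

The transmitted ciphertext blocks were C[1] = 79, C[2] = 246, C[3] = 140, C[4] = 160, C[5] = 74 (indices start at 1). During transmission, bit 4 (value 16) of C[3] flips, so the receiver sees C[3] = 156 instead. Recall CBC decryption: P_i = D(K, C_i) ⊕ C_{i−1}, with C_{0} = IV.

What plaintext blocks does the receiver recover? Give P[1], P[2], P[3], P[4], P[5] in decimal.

Only C[3] changed, to 156. In CBC, a change in C_i garbles P_i and flips the same bit in P_{i+1}. Decrypting the received ciphertext:
P[1]: D(K, 79) = 193; 193 ⊕ 174 = 111.
P[2]: D(K, 246) = 104; 104 ⊕ 79 = 39.
P[3]: D(K, 156) = 14; 14 ⊕ 246 = 248.
P[4]: D(K, 160) = 18; 18 ⊕ 156 = 142.
P[5]: D(K, 74) = 188; 188 ⊕ 160 = 28.
Blocks that differ from the original plaintext: P[3], P[4].

P[1] = 111, P[2] = 39, P[3] = 248, P[4] = 142, P[5] = 28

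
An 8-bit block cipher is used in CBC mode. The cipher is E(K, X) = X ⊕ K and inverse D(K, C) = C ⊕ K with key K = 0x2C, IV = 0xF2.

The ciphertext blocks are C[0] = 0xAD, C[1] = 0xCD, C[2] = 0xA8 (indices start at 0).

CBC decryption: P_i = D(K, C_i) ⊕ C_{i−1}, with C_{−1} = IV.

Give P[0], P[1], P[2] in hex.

P[0]: D(K, 0xAD) = 0x81; 0x81 ⊕ 0xF2 = 0x73.
P[1]: D(K, 0xCD) = 0xE1; 0xE1 ⊕ 0xAD = 0x4C.
P[2]: D(K, 0xA8) = 0x84; 0x84 ⊕ 0xCD = 0x49.

P[0] = 0x73, P[1] = 0x4C, P[2] = 0x49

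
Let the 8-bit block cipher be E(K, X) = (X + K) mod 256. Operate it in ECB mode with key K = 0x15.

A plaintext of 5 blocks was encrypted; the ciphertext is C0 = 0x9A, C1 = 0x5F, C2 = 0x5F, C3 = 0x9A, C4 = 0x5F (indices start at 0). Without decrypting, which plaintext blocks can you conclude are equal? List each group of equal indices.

P0 = P3; P1 = P2 = P4

ECB encrypts each block independently with the same key, so equal ciphertext blocks imply equal plaintext blocks.
C0 = C3 = 0x9A, so P0 = P3.
C1 = C2 = C4 = 0x5F, so P1 = P2 = P4.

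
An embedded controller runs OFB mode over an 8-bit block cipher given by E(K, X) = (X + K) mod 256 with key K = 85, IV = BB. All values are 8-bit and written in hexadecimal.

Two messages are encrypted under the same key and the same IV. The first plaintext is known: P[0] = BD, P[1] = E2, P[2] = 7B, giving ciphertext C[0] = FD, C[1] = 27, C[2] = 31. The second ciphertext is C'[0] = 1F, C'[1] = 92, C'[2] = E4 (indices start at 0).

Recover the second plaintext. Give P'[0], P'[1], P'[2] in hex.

In OFB with a reused IV, both messages share the same keystream S_i, so C_i ⊕ C'_i = P_i ⊕ P'_i and thus P'_i = P_i ⊕ C_i ⊕ C'_i.
P'[0]: BD ⊕ FD ⊕ 1F = 5F.
P'[1]: E2 ⊕ 27 ⊕ 92 = 57.
P'[2]: 7B ⊕ 31 ⊕ E4 = AE.

P'[0] = 5F, P'[1] = 57, P'[2] = AE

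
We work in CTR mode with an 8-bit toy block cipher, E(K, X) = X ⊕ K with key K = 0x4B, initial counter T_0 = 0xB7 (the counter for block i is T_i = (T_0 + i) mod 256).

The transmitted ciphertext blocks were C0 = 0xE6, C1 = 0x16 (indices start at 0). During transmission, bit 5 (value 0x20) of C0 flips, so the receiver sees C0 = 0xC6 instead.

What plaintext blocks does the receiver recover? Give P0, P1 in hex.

P0 = 0x3A, P1 = 0xE5

CTR decryption: S_i = E(K, T_i) where T_i is the counter for block i; P_i = C_i ⊕ S_i.
Only C0 changed, to 0xC6. In CTR, a change in C_i flips the same bit in P_i only; the keystream is unaffected. Decrypting the received ciphertext:
P0: T = 0xB7, S = E(K, T) = 0xFC; 0xC6 ⊕ 0xFC = 0x3A.
P1: T = 0xB8, S = E(K, T) = 0xF3; 0x16 ⊕ 0xF3 = 0xE5.
Blocks that differ from the original plaintext: P0.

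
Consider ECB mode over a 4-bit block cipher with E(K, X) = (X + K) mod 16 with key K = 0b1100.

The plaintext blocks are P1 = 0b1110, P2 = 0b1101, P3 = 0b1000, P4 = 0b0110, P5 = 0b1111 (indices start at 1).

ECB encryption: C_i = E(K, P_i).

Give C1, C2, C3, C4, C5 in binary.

C1 = 0b1010, C2 = 0b1001, C3 = 0b0100, C4 = 0b0010, C5 = 0b1011

C1: E(K, 0b1110) = 0b1010.
C2: E(K, 0b1101) = 0b1001.
C3: E(K, 0b1000) = 0b0100.
C4: E(K, 0b0110) = 0b0010.
C5: E(K, 0b1111) = 0b1011.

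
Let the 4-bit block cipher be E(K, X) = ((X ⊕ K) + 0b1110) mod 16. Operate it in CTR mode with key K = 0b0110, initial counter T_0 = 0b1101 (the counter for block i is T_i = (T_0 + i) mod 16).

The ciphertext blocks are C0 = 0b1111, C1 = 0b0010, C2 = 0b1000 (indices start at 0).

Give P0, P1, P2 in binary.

CTR decryption: S_i = E(K, T_i) where T_i is the counter for block i; P_i = C_i ⊕ S_i.
P0: T = 0b1101, S = E(K, T) = 0b1001; 0b1111 ⊕ 0b1001 = 0b0110.
P1: T = 0b1110, S = E(K, T) = 0b0110; 0b0010 ⊕ 0b0110 = 0b0100.
P2: T = 0b1111, S = E(K, T) = 0b0111; 0b1000 ⊕ 0b0111 = 0b1111.

P0 = 0b0110, P1 = 0b0100, P2 = 0b1111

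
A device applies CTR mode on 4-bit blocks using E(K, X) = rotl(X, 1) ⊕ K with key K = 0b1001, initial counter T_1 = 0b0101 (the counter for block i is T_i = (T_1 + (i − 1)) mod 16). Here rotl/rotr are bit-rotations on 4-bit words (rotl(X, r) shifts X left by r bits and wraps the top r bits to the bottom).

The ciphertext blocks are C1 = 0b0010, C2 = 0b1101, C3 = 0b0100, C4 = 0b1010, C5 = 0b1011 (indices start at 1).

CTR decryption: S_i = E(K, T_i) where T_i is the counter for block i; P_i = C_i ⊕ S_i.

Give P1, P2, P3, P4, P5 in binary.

P1 = 0b0001, P2 = 0b1000, P3 = 0b0011, P4 = 0b0010, P5 = 0b0001

P1: T = 0b0101, S = E(K, T) = 0b0011; 0b0010 ⊕ 0b0011 = 0b0001.
P2: T = 0b0110, S = E(K, T) = 0b0101; 0b1101 ⊕ 0b0101 = 0b1000.
P3: T = 0b0111, S = E(K, T) = 0b0111; 0b0100 ⊕ 0b0111 = 0b0011.
P4: T = 0b1000, S = E(K, T) = 0b1000; 0b1010 ⊕ 0b1000 = 0b0010.
P5: T = 0b1001, S = E(K, T) = 0b1010; 0b1011 ⊕ 0b1010 = 0b0001.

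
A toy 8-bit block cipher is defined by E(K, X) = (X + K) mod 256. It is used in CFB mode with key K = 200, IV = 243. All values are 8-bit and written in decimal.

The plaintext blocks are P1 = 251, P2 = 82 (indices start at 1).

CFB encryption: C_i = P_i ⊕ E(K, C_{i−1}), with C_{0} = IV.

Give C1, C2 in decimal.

C1: E(K, 243) = 187; 251 ⊕ 187 = 64.
C2: E(K, 64) = 8; 82 ⊕ 8 = 90.

C1 = 64, C2 = 90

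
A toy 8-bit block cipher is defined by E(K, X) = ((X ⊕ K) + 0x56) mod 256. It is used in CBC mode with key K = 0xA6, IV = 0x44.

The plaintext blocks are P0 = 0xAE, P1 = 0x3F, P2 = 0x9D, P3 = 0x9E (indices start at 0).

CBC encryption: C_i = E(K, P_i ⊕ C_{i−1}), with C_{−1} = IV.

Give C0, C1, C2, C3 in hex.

C0 = 0xA2, C1 = 0x91, C2 = 0x00, C3 = 0x8E

C0: P0 ⊕ 0x44 = 0xEA; E(K, 0xEA) = 0xA2.
C1: P1 ⊕ 0xA2 = 0x9D; E(K, 0x9D) = 0x91.
C2: P2 ⊕ 0x91 = 0x0C; E(K, 0x0C) = 0x00.
C3: P3 ⊕ 0x00 = 0x9E; E(K, 0x9E) = 0x8E.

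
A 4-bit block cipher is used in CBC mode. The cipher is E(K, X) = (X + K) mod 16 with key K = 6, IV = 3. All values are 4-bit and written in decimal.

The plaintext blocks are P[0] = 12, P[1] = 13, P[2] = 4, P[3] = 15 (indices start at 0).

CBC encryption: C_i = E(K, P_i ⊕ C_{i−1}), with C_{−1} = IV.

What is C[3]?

C[3] = 5

C[0]: P[0] ⊕ 3 = 15; E(K, 15) = 5.
C[1]: P[1] ⊕ 5 = 8; E(K, 8) = 14.
C[2]: P[2] ⊕ 14 = 10; E(K, 10) = 0.
C[3]: P[3] ⊕ 0 = 15; E(K, 15) = 5.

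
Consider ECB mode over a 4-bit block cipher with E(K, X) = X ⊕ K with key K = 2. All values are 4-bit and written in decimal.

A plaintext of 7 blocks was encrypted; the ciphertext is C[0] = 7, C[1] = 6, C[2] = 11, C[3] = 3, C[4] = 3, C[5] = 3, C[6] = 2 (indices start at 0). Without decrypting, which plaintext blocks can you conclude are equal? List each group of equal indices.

P[3] = P[4] = P[5]

ECB encrypts each block independently with the same key, so equal ciphertext blocks imply equal plaintext blocks.
C[3] = C[4] = C[5] = 3, so P[3] = P[4] = P[5].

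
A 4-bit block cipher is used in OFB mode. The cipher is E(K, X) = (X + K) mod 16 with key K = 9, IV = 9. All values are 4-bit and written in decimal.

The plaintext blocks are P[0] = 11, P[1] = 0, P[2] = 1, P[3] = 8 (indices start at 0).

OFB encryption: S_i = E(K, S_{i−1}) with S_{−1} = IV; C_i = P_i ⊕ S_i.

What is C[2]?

C[0]: S = E(K, 9) = 2; 11 ⊕ 2 = 9.
C[1]: S = E(K, 2) = 11; 0 ⊕ 11 = 11.
C[2]: S = E(K, 11) = 4; 1 ⊕ 4 = 5.

C[2] = 5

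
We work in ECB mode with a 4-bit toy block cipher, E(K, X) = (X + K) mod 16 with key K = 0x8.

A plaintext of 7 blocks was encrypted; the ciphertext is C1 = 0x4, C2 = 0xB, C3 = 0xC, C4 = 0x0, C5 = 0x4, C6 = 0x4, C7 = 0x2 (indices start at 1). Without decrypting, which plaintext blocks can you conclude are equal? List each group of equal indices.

P1 = P5 = P6

ECB encrypts each block independently with the same key, so equal ciphertext blocks imply equal plaintext blocks.
C1 = C5 = C6 = 0x4, so P1 = P5 = P6.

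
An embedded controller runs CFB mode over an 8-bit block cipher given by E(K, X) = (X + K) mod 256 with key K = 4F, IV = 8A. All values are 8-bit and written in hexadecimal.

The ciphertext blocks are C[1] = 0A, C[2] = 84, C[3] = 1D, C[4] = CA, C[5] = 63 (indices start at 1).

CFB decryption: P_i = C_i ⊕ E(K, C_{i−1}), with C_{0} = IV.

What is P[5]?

P[5]: E(K, CA) = 19; 63 ⊕ 19 = 7A.

P[5] = 7A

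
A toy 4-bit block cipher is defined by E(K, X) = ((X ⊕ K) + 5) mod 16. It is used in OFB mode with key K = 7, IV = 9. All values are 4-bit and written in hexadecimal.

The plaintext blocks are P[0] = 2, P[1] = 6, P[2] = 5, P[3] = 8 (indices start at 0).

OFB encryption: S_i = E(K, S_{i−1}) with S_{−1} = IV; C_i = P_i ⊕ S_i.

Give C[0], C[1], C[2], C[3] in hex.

C[0] = 1, C[1] = F, C[2] = 6, C[3] = 1

C[0]: S = E(K, 9) = 3; 2 ⊕ 3 = 1.
C[1]: S = E(K, 3) = 9; 6 ⊕ 9 = F.
C[2]: S = E(K, 9) = 3; 5 ⊕ 3 = 6.
C[3]: S = E(K, 3) = 9; 8 ⊕ 9 = 1.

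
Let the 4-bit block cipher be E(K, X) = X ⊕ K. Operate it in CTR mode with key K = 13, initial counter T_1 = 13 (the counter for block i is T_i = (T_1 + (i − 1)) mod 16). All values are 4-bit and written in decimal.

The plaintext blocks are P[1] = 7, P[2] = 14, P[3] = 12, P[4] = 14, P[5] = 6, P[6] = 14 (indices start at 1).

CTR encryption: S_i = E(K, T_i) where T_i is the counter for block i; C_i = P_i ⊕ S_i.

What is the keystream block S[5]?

C[1]: T = 13, S = E(K, T) = 0; 7 ⊕ 0 = 7.
C[2]: T = 14, S = E(K, T) = 3; 14 ⊕ 3 = 13.
C[3]: T = 15, S = E(K, T) = 2; 12 ⊕ 2 = 14.
C[4]: T = 0, S = E(K, T) = 13; 14 ⊕ 13 = 3.
C[5]: T = 1, S = E(K, T) = 12; 6 ⊕ 12 = 10.
So S[5] = 12.

12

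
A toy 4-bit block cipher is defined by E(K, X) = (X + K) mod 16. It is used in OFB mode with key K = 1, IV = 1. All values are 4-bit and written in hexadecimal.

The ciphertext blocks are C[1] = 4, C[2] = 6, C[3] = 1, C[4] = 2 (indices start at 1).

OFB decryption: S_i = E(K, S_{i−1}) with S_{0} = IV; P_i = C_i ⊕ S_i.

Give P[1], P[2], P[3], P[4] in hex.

P[1] = 6, P[2] = 5, P[3] = 5, P[4] = 7

P[1]: S = E(K, 1) = 2; 4 ⊕ 2 = 6.
P[2]: S = E(K, 2) = 3; 6 ⊕ 3 = 5.
P[3]: S = E(K, 3) = 4; 1 ⊕ 4 = 5.
P[4]: S = E(K, 4) = 5; 2 ⊕ 5 = 7.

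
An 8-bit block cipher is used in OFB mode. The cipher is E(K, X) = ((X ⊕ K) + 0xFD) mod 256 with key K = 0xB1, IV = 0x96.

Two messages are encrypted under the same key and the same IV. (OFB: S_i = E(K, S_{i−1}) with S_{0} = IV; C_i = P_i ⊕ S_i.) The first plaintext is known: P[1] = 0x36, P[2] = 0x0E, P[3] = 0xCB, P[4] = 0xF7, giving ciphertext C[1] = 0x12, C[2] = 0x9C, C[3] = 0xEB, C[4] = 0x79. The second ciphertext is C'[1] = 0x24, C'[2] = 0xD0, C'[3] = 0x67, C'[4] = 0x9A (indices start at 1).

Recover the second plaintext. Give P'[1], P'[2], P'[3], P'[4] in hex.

In OFB with a reused IV, both messages share the same keystream S_i, so C_i ⊕ C'_i = P_i ⊕ P'_i and thus P'_i = P_i ⊕ C_i ⊕ C'_i.
P'[1]: 0x36 ⊕ 0x12 ⊕ 0x24 = 0x00.
P'[2]: 0x0E ⊕ 0x9C ⊕ 0xD0 = 0x42.
P'[3]: 0xCB ⊕ 0xEB ⊕ 0x67 = 0x47.
P'[4]: 0xF7 ⊕ 0x79 ⊕ 0x9A = 0x14.

P'[1] = 0x00, P'[2] = 0x42, P'[3] = 0x47, P'[4] = 0x14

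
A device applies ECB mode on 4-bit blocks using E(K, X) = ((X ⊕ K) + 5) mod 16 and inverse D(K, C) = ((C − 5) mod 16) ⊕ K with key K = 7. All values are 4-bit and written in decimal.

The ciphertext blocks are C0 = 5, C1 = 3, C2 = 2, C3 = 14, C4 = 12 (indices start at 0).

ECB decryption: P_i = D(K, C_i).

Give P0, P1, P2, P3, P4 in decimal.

P0 = 7, P1 = 9, P2 = 10, P3 = 14, P4 = 0

P0: D(K, 5) = 7.
P1: D(K, 3) = 9.
P2: D(K, 2) = 10.
P3: D(K, 14) = 14.
P4: D(K, 12) = 0.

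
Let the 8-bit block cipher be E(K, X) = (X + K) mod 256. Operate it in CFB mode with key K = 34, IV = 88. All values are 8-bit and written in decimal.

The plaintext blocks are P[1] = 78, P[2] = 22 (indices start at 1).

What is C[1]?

C[1] = 52

CFB encryption: C_i = P_i ⊕ E(K, C_{i−1}), with C_{0} = IV.
C[1]: E(K, 88) = 122; 78 ⊕ 122 = 52.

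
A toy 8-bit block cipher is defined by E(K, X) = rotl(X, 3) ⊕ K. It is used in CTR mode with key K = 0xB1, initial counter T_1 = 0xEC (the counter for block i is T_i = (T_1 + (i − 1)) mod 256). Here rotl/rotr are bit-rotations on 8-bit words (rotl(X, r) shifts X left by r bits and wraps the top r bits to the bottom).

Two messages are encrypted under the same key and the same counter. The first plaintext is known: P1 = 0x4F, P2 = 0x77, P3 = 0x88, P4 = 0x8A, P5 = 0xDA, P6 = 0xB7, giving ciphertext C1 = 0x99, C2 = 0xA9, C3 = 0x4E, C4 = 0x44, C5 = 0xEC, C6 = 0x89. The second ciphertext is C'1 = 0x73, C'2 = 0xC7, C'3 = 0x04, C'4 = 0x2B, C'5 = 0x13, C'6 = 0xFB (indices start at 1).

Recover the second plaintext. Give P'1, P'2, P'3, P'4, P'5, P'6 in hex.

P'1 = 0xA5, P'2 = 0x19, P'3 = 0xC2, P'4 = 0xE5, P'5 = 0x25, P'6 = 0xC5

In CTR with a reused counter, both messages share the same keystream S_i, so C_i ⊕ C'_i = P_i ⊕ P'_i and thus P'_i = P_i ⊕ C_i ⊕ C'_i.
P'1: 0x4F ⊕ 0x99 ⊕ 0x73 = 0xA5.
P'2: 0x77 ⊕ 0xA9 ⊕ 0xC7 = 0x19.
P'3: 0x88 ⊕ 0x4E ⊕ 0x04 = 0xC2.
P'4: 0x8A ⊕ 0x44 ⊕ 0x2B = 0xE5.
P'5: 0xDA ⊕ 0xEC ⊕ 0x13 = 0x25.
P'6: 0xB7 ⊕ 0x89 ⊕ 0xFB = 0xC5.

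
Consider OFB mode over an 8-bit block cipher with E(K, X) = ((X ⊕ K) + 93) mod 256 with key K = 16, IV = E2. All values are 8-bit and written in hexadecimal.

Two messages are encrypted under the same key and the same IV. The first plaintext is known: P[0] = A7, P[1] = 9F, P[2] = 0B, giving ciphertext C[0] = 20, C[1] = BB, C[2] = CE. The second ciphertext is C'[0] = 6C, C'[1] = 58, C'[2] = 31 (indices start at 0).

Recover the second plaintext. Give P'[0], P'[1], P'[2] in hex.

P'[0] = EB, P'[1] = 7C, P'[2] = F4

In OFB with a reused IV, both messages share the same keystream S_i, so C_i ⊕ C'_i = P_i ⊕ P'_i and thus P'_i = P_i ⊕ C_i ⊕ C'_i.
P'[0]: A7 ⊕ 20 ⊕ 6C = EB.
P'[1]: 9F ⊕ BB ⊕ 58 = 7C.
P'[2]: 0B ⊕ CE ⊕ 31 = F4.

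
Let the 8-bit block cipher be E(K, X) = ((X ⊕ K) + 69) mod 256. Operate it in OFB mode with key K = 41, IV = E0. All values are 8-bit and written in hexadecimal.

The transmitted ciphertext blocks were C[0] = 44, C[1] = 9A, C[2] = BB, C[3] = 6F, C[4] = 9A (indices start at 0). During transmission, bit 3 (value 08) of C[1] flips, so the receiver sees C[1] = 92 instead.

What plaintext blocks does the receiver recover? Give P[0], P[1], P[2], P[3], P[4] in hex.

OFB decryption: S_i = E(K, S_{i−1}) with S_{−1} = IV; P_i = C_i ⊕ S_i.
Only C[1] changed, to 92. In OFB, a change in C_i flips the same bit in P_i only; the keystream is unaffected. Decrypting the received ciphertext:
P[0]: S = E(K, E0) = 0A; 44 ⊕ 0A = 4E.
P[1]: S = E(K, 0A) = B4; 92 ⊕ B4 = 26.
P[2]: S = E(K, B4) = 5E; BB ⊕ 5E = E5.
P[3]: S = E(K, 5E) = 88; 6F ⊕ 88 = E7.
P[4]: S = E(K, 88) = 32; 9A ⊕ 32 = A8.
Blocks that differ from the original plaintext: P[1].

P[0] = 4E, P[1] = 26, P[2] = E5, P[3] = E7, P[4] = A8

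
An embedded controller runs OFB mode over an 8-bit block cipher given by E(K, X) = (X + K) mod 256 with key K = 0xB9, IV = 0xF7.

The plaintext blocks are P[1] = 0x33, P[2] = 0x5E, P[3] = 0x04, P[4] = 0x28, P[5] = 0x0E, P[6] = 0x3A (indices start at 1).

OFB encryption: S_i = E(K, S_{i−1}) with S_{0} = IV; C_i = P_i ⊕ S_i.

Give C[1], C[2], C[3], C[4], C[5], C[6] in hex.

C[1]: S = E(K, 0xF7) = 0xB0; 0x33 ⊕ 0xB0 = 0x83.
C[2]: S = E(K, 0xB0) = 0x69; 0x5E ⊕ 0x69 = 0x37.
C[3]: S = E(K, 0x69) = 0x22; 0x04 ⊕ 0x22 = 0x26.
C[4]: S = E(K, 0x22) = 0xDB; 0x28 ⊕ 0xDB = 0xF3.
C[5]: S = E(K, 0xDB) = 0x94; 0x0E ⊕ 0x94 = 0x9A.
C[6]: S = E(K, 0x94) = 0x4D; 0x3A ⊕ 0x4D = 0x77.

C[1] = 0x83, C[2] = 0x37, C[3] = 0x26, C[4] = 0xF3, C[5] = 0x9A, C[6] = 0x77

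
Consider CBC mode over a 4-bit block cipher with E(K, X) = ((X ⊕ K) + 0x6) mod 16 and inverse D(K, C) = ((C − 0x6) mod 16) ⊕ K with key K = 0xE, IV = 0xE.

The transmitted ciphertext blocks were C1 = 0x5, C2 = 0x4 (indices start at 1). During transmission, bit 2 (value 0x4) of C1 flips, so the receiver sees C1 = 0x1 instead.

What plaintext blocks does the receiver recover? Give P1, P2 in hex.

CBC decryption: P_i = D(K, C_i) ⊕ C_{i−1}, with C_{0} = IV.
Only C1 changed, to 0x1. In CBC, a change in C_i garbles P_i and flips the same bit in P_{i+1}. Decrypting the received ciphertext:
P1: D(K, 0x1) = 0x5; 0x5 ⊕ 0xE = 0xB.
P2: D(K, 0x4) = 0x0; 0x0 ⊕ 0x1 = 0x1.
Blocks that differ from the original plaintext: P1, P2.

P1 = 0xB, P2 = 0x1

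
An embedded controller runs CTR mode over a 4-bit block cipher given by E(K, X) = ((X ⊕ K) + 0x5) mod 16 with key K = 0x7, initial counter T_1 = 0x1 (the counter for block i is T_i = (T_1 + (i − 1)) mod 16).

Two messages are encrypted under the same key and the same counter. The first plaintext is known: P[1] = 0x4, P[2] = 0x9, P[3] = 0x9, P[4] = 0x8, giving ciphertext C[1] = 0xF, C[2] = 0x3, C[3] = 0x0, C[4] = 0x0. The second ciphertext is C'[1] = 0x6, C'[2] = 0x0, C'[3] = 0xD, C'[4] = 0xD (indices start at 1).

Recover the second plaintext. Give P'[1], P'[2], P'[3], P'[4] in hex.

P'[1] = 0xD, P'[2] = 0xA, P'[3] = 0x4, P'[4] = 0x5

In CTR with a reused counter, both messages share the same keystream S_i, so C_i ⊕ C'_i = P_i ⊕ P'_i and thus P'_i = P_i ⊕ C_i ⊕ C'_i.
P'[1]: 0x4 ⊕ 0xF ⊕ 0x6 = 0xD.
P'[2]: 0x9 ⊕ 0x3 ⊕ 0x0 = 0xA.
P'[3]: 0x9 ⊕ 0x0 ⊕ 0xD = 0x4.
P'[4]: 0x8 ⊕ 0x0 ⊕ 0xD = 0x5.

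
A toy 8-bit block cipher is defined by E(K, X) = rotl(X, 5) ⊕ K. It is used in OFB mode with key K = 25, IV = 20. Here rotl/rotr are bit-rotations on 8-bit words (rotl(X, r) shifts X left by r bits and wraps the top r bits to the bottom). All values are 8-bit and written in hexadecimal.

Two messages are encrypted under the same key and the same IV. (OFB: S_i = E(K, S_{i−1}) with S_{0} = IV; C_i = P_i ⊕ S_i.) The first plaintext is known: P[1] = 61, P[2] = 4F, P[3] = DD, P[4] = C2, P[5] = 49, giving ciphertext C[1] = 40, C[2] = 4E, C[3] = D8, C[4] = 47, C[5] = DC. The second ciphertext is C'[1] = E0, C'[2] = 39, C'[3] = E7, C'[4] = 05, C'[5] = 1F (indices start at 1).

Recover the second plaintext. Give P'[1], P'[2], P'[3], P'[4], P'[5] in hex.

In OFB with a reused IV, both messages share the same keystream S_i, so C_i ⊕ C'_i = P_i ⊕ P'_i and thus P'_i = P_i ⊕ C_i ⊕ C'_i.
P'[1]: 61 ⊕ 40 ⊕ E0 = C1.
P'[2]: 4F ⊕ 4E ⊕ 39 = 38.
P'[3]: DD ⊕ D8 ⊕ E7 = E2.
P'[4]: C2 ⊕ 47 ⊕ 05 = 80.
P'[5]: 49 ⊕ DC ⊕ 1F = 8A.

P'[1] = C1, P'[2] = 38, P'[3] = E2, P'[4] = 80, P'[5] = 8A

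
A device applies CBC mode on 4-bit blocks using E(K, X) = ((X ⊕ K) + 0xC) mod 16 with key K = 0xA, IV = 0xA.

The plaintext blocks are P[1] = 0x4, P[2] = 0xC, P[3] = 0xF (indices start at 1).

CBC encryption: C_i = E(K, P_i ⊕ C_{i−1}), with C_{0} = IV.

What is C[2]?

C[2] = 0x2

C[1]: P[1] ⊕ 0xA = 0xE; E(K, 0xE) = 0x0.
C[2]: P[2] ⊕ 0x0 = 0xC; E(K, 0xC) = 0x2.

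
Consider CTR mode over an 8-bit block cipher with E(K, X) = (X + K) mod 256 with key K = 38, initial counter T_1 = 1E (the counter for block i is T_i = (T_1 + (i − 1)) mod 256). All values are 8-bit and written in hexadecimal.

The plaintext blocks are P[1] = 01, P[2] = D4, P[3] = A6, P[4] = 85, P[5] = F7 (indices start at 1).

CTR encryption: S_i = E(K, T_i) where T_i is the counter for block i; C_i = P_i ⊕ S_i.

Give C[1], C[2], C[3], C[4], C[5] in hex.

C[1] = 57, C[2] = 83, C[3] = FE, C[4] = DC, C[5] = AD

C[1]: T = 1E, S = E(K, T) = 56; 01 ⊕ 56 = 57.
C[2]: T = 1F, S = E(K, T) = 57; D4 ⊕ 57 = 83.
C[3]: T = 20, S = E(K, T) = 58; A6 ⊕ 58 = FE.
C[4]: T = 21, S = E(K, T) = 59; 85 ⊕ 59 = DC.
C[5]: T = 22, S = E(K, T) = 5A; F7 ⊕ 5A = AD.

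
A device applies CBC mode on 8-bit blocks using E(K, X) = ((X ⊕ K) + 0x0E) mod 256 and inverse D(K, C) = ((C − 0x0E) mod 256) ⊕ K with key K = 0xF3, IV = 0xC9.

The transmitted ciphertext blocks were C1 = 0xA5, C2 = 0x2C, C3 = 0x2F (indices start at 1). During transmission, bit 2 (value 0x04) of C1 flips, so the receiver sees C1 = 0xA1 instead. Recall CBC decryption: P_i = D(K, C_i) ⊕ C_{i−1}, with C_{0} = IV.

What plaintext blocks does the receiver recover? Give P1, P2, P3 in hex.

Only C1 changed, to 0xA1. In CBC, a change in C_i garbles P_i and flips the same bit in P_{i+1}. Decrypting the received ciphertext:
P1: D(K, 0xA1) = 0x60; 0x60 ⊕ 0xC9 = 0xA9.
P2: D(K, 0x2C) = 0xED; 0xED ⊕ 0xA1 = 0x4C.
P3: D(K, 0x2F) = 0xD2; 0xD2 ⊕ 0x2C = 0xFE.
Blocks that differ from the original plaintext: P1, P2.

P1 = 0xA9, P2 = 0x4C, P3 = 0xFE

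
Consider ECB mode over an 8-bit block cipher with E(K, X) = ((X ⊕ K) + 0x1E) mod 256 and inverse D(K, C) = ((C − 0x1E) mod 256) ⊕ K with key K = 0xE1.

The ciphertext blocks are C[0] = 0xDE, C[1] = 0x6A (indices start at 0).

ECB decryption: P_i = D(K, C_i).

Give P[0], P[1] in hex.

P[0]: D(K, 0xDE) = 0x21.
P[1]: D(K, 0x6A) = 0xAD.

P[0] = 0x21, P[1] = 0xAD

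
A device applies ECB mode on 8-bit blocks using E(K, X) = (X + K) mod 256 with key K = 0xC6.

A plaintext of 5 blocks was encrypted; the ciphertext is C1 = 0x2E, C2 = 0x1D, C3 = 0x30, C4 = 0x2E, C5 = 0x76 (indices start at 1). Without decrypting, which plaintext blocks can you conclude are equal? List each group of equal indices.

ECB encrypts each block independently with the same key, so equal ciphertext blocks imply equal plaintext blocks.
C1 = C4 = 0x2E, so P1 = P4.

P1 = P4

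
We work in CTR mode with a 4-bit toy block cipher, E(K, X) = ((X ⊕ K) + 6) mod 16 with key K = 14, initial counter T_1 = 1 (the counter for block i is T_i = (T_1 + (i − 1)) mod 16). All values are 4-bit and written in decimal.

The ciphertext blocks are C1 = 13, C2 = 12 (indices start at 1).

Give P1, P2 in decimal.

CTR decryption: S_i = E(K, T_i) where T_i is the counter for block i; P_i = C_i ⊕ S_i.
P1: T = 1, S = E(K, T) = 5; 13 ⊕ 5 = 8.
P2: T = 2, S = E(K, T) = 2; 12 ⊕ 2 = 14.

P1 = 8, P2 = 14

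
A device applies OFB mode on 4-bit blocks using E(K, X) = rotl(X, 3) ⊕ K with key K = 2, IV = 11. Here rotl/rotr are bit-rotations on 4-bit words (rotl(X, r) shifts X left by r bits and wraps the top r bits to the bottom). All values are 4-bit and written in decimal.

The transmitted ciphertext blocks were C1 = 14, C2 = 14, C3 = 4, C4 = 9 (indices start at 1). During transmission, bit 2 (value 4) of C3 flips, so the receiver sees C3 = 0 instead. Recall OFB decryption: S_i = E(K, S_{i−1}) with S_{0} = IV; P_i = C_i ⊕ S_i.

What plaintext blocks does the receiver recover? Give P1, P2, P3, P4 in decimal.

Only C3 changed, to 0. In OFB, a change in C_i flips the same bit in P_i only; the keystream is unaffected. Decrypting the received ciphertext:
P1: S = E(K, 11) = 15; 14 ⊕ 15 = 1.
P2: S = E(K, 15) = 13; 14 ⊕ 13 = 3.
P3: S = E(K, 13) = 12; 0 ⊕ 12 = 12.
P4: S = E(K, 12) = 4; 9 ⊕ 4 = 13.
Blocks that differ from the original plaintext: P3.

P1 = 1, P2 = 3, P3 = 12, P4 = 13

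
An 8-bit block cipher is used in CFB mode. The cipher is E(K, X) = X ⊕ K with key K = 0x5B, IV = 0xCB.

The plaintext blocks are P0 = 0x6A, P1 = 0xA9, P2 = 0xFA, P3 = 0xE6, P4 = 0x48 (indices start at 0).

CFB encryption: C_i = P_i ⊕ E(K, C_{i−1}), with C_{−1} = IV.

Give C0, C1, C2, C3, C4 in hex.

C0: E(K, 0xCB) = 0x90; 0x6A ⊕ 0x90 = 0xFA.
C1: E(K, 0xFA) = 0xA1; 0xA9 ⊕ 0xA1 = 0x08.
C2: E(K, 0x08) = 0x53; 0xFA ⊕ 0x53 = 0xA9.
C3: E(K, 0xA9) = 0xF2; 0xE6 ⊕ 0xF2 = 0x14.
C4: E(K, 0x14) = 0x4F; 0x48 ⊕ 0x4F = 0x07.

C0 = 0xFA, C1 = 0x08, C2 = 0xA9, C3 = 0x14, C4 = 0x07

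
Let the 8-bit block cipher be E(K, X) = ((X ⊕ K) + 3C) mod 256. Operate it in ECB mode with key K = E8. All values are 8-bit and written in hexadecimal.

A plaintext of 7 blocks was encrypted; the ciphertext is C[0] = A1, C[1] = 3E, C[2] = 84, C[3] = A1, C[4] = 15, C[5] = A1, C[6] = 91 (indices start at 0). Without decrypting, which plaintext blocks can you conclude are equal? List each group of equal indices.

ECB encrypts each block independently with the same key, so equal ciphertext blocks imply equal plaintext blocks.
C[0] = C[3] = C[5] = A1, so P[0] = P[3] = P[5].

P[0] = P[3] = P[5]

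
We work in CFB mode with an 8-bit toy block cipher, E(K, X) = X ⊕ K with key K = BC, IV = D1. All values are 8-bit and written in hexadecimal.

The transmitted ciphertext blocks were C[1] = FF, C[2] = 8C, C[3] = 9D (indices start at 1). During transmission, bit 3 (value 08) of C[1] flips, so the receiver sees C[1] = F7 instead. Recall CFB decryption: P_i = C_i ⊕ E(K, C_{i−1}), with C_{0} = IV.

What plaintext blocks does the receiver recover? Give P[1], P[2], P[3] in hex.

P[1] = 9A, P[2] = C7, P[3] = AD

Only C[1] changed, to F7. In CFB, a change in C_i flips the same bit in P_i and garbles P_{i+1}. Decrypting the received ciphertext:
P[1]: E(K, D1) = 6D; F7 ⊕ 6D = 9A.
P[2]: E(K, F7) = 4B; 8C ⊕ 4B = C7.
P[3]: E(K, 8C) = 30; 9D ⊕ 30 = AD.
Blocks that differ from the original plaintext: P[1], P[2].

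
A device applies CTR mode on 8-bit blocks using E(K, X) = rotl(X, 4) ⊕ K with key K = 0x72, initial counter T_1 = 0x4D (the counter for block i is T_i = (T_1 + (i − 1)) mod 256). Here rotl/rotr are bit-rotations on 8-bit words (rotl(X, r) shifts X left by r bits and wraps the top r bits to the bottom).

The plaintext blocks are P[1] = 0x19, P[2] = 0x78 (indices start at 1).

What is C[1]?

CTR encryption: S_i = E(K, T_i) where T_i is the counter for block i; C_i = P_i ⊕ S_i.
C[1]: T = 0x4D, S = E(K, T) = 0xA6; 0x19 ⊕ 0xA6 = 0xBF.

C[1] = 0xBF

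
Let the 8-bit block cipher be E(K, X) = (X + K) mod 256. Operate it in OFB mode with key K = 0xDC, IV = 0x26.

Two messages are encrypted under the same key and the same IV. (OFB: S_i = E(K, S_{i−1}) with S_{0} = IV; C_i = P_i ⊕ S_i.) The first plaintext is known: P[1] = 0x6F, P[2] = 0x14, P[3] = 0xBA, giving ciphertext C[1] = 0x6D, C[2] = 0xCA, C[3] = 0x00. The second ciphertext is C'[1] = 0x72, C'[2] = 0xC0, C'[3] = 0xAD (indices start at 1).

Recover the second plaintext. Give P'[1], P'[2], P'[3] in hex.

P'[1] = 0x70, P'[2] = 0x1E, P'[3] = 0x17

In OFB with a reused IV, both messages share the same keystream S_i, so C_i ⊕ C'_i = P_i ⊕ P'_i and thus P'_i = P_i ⊕ C_i ⊕ C'_i.
P'[1]: 0x6F ⊕ 0x6D ⊕ 0x72 = 0x70.
P'[2]: 0x14 ⊕ 0xCA ⊕ 0xC0 = 0x1E.
P'[3]: 0xBA ⊕ 0x00 ⊕ 0xAD = 0x17.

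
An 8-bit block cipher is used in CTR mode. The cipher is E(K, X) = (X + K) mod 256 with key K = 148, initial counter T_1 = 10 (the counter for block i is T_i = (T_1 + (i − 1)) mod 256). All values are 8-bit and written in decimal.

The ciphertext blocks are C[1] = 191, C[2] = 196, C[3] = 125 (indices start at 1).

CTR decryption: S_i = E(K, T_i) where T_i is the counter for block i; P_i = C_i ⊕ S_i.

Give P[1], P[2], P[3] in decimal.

P[1] = 33, P[2] = 91, P[3] = 221

P[1]: T = 10, S = E(K, T) = 158; 191 ⊕ 158 = 33.
P[2]: T = 11, S = E(K, T) = 159; 196 ⊕ 159 = 91.
P[3]: T = 12, S = E(K, T) = 160; 125 ⊕ 160 = 221.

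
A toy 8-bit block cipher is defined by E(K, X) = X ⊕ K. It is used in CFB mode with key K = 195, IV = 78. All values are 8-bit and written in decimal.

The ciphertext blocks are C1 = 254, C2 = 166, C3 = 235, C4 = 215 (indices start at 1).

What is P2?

CFB decryption: P_i = C_i ⊕ E(K, C_{i−1}), with C_{0} = IV.
P2: E(K, 254) = 61; 166 ⊕ 61 = 155.

P2 = 155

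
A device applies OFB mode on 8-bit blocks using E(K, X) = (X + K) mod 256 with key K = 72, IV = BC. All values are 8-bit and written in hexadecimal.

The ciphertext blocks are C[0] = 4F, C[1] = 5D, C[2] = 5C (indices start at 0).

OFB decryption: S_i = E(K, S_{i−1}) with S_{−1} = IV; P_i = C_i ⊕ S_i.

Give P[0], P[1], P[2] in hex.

P[0] = 61, P[1] = FD, P[2] = 4E

P[0]: S = E(K, BC) = 2E; 4F ⊕ 2E = 61.
P[1]: S = E(K, 2E) = A0; 5D ⊕ A0 = FD.
P[2]: S = E(K, A0) = 12; 5C ⊕ 12 = 4E.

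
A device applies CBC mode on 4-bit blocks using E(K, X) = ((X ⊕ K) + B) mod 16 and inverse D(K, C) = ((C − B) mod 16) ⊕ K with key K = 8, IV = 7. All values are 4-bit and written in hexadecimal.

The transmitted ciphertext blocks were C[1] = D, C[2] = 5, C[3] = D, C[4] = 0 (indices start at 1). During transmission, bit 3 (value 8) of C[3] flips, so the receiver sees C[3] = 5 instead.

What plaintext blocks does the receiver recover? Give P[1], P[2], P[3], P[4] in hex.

P[1] = D, P[2] = F, P[3] = 7, P[4] = 8

CBC decryption: P_i = D(K, C_i) ⊕ C_{i−1}, with C_{0} = IV.
Only C[3] changed, to 5. In CBC, a change in C_i garbles P_i and flips the same bit in P_{i+1}. Decrypting the received ciphertext:
P[1]: D(K, D) = A; A ⊕ 7 = D.
P[2]: D(K, 5) = 2; 2 ⊕ D = F.
P[3]: D(K, 5) = 2; 2 ⊕ 5 = 7.
P[4]: D(K, 0) = D; D ⊕ 5 = 8.
Blocks that differ from the original plaintext: P[3], P[4].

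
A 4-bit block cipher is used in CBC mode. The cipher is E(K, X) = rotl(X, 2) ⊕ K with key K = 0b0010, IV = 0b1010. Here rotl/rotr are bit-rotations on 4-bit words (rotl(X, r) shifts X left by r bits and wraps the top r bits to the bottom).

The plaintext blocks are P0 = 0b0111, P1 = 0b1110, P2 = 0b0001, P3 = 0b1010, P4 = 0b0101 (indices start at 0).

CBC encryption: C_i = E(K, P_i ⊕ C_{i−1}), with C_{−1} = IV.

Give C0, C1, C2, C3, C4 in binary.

C0: P0 ⊕ 0b1010 = 0b1101; E(K, 0b1101) = 0b0101.
C1: P1 ⊕ 0b0101 = 0b1011; E(K, 0b1011) = 0b1100.
C2: P2 ⊕ 0b1100 = 0b1101; E(K, 0b1101) = 0b0101.
C3: P3 ⊕ 0b0101 = 0b1111; E(K, 0b1111) = 0b1101.
C4: P4 ⊕ 0b1101 = 0b1000; E(K, 0b1000) = 0b0000.

C0 = 0b0101, C1 = 0b1100, C2 = 0b0101, C3 = 0b1101, C4 = 0b0000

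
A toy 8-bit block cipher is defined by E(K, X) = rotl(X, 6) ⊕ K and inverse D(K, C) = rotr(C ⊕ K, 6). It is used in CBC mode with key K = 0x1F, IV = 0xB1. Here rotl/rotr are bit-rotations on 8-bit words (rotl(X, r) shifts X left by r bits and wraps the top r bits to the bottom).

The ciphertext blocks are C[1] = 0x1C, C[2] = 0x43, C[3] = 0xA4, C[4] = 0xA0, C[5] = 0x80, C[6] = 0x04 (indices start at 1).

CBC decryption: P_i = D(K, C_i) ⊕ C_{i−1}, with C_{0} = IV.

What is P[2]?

P[2]: D(K, 0x43) = 0x71; 0x71 ⊕ 0x1C = 0x6D.

P[2] = 0x6D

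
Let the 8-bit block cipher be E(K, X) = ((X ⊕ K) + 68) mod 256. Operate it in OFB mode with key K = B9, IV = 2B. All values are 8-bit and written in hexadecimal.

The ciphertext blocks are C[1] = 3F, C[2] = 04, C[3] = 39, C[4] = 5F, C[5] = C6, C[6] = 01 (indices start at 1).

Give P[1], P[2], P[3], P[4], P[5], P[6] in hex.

OFB decryption: S_i = E(K, S_{i−1}) with S_{0} = IV; P_i = C_i ⊕ S_i.
P[1]: S = E(K, 2B) = FA; 3F ⊕ FA = C5.
P[2]: S = E(K, FA) = AB; 04 ⊕ AB = AF.
P[3]: S = E(K, AB) = 7A; 39 ⊕ 7A = 43.
P[4]: S = E(K, 7A) = 2B; 5F ⊕ 2B = 74.
P[5]: S = E(K, 2B) = FA; C6 ⊕ FA = 3C.
P[6]: S = E(K, FA) = AB; 01 ⊕ AB = AA.

P[1] = C5, P[2] = AF, P[3] = 43, P[4] = 74, P[5] = 3C, P[6] = AA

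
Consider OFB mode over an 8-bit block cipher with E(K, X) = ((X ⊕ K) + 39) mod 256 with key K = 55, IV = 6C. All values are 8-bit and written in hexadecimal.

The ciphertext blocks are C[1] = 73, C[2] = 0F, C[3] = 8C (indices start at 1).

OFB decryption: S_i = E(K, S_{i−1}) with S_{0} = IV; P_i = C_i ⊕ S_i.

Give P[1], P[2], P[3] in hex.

P[1] = 01, P[2] = 6F, P[3] = E2

P[1]: S = E(K, 6C) = 72; 73 ⊕ 72 = 01.
P[2]: S = E(K, 72) = 60; 0F ⊕ 60 = 6F.
P[3]: S = E(K, 60) = 6E; 8C ⊕ 6E = E2.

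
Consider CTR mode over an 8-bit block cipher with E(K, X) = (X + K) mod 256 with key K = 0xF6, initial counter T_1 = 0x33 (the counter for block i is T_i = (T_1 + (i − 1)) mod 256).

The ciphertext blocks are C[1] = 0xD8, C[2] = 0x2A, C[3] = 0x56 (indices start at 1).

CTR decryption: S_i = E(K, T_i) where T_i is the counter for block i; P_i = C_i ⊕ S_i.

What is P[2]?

P[2] = 0x00

P[2]: T = 0x34, S = E(K, T) = 0x2A; 0x2A ⊕ 0x2A = 0x00.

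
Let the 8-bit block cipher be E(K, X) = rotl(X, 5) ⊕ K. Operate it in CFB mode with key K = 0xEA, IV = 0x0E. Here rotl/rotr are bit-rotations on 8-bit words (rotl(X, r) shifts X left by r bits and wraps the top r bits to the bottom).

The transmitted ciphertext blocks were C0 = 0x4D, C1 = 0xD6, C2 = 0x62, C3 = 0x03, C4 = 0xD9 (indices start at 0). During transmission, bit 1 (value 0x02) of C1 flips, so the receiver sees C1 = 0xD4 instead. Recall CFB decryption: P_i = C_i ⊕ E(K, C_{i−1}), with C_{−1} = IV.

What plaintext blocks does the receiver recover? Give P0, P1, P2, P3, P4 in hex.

Only C1 changed, to 0xD4. In CFB, a change in C_i flips the same bit in P_i and garbles P_{i+1}. Decrypting the received ciphertext:
P0: E(K, 0x0E) = 0x2B; 0x4D ⊕ 0x2B = 0x66.
P1: E(K, 0x4D) = 0x43; 0xD4 ⊕ 0x43 = 0x97.
P2: E(K, 0xD4) = 0x70; 0x62 ⊕ 0x70 = 0x12.
P3: E(K, 0x62) = 0xA6; 0x03 ⊕ 0xA6 = 0xA5.
P4: E(K, 0x03) = 0x8A; 0xD9 ⊕ 0x8A = 0x53.
Blocks that differ from the original plaintext: P1, P2.

P0 = 0x66, P1 = 0x97, P2 = 0x12, P3 = 0xA5, P4 = 0x53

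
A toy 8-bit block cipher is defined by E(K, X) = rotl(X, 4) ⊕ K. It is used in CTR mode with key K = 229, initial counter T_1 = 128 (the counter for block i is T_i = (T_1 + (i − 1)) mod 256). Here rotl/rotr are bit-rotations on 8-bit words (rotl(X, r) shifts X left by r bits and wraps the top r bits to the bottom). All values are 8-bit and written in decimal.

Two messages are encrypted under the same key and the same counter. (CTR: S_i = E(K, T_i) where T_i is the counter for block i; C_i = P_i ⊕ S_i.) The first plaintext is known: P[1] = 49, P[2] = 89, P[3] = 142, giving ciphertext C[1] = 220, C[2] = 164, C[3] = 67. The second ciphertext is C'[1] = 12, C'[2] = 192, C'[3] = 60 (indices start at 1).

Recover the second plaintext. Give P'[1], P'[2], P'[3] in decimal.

P'[1] = 225, P'[2] = 61, P'[3] = 241

In CTR with a reused counter, both messages share the same keystream S_i, so C_i ⊕ C'_i = P_i ⊕ P'_i and thus P'_i = P_i ⊕ C_i ⊕ C'_i.
P'[1]: 49 ⊕ 220 ⊕ 12 = 225.
P'[2]: 89 ⊕ 164 ⊕ 192 = 61.
P'[3]: 142 ⊕ 67 ⊕ 60 = 241.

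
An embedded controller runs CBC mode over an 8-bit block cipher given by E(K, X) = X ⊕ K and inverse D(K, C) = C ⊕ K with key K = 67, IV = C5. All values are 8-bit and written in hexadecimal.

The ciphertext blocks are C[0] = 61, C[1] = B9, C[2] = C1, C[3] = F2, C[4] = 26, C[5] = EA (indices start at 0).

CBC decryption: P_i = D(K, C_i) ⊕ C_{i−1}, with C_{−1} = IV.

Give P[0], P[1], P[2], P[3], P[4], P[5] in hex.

P[0]: D(K, 61) = 06; 06 ⊕ C5 = C3.
P[1]: D(K, B9) = DE; DE ⊕ 61 = BF.
P[2]: D(K, C1) = A6; A6 ⊕ B9 = 1F.
P[3]: D(K, F2) = 95; 95 ⊕ C1 = 54.
P[4]: D(K, 26) = 41; 41 ⊕ F2 = B3.
P[5]: D(K, EA) = 8D; 8D ⊕ 26 = AB.

P[0] = C3, P[1] = BF, P[2] = 1F, P[3] = 54, P[4] = B3, P[5] = AB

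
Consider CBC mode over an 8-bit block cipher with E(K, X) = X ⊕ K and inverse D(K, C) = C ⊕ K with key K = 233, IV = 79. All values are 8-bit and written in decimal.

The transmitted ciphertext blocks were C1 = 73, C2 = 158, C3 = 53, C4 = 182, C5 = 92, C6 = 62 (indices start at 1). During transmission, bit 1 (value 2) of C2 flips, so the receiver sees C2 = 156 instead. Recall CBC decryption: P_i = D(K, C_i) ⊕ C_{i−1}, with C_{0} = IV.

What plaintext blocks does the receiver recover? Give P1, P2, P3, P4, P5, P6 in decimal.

P1 = 239, P2 = 60, P3 = 64, P4 = 106, P5 = 3, P6 = 139

Only C2 changed, to 156. In CBC, a change in C_i garbles P_i and flips the same bit in P_{i+1}. Decrypting the received ciphertext:
P1: D(K, 73) = 160; 160 ⊕ 79 = 239.
P2: D(K, 156) = 117; 117 ⊕ 73 = 60.
P3: D(K, 53) = 220; 220 ⊕ 156 = 64.
P4: D(K, 182) = 95; 95 ⊕ 53 = 106.
P5: D(K, 92) = 181; 181 ⊕ 182 = 3.
P6: D(K, 62) = 215; 215 ⊕ 92 = 139.
Blocks that differ from the original plaintext: P2, P3.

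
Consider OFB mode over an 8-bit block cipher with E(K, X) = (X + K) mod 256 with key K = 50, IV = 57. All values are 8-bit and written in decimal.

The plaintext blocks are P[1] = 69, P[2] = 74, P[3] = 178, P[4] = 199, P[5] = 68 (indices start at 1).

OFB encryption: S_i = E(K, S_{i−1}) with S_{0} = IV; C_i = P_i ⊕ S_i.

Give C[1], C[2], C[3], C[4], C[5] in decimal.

C[1] = 46, C[2] = 215, C[3] = 125, C[4] = 198, C[5] = 119

C[1]: S = E(K, 57) = 107; 69 ⊕ 107 = 46.
C[2]: S = E(K, 107) = 157; 74 ⊕ 157 = 215.
C[3]: S = E(K, 157) = 207; 178 ⊕ 207 = 125.
C[4]: S = E(K, 207) = 1; 199 ⊕ 1 = 198.
C[5]: S = E(K, 1) = 51; 68 ⊕ 51 = 119.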